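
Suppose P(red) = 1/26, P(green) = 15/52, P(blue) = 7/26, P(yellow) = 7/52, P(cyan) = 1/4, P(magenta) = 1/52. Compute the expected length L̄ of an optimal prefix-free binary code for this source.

2.25 bits/symbol

Repeatedly combine the two least-probable nodes; the expected code length is the sum of the merged weights.
merge 1/52 + 1/26 → 3/52
merge 3/52 + 7/52 → 5/26
merge 5/26 + 1/4 → 23/52
merge 7/26 + 15/52 → 29/52
merge 23/52 + 29/52 → 1
L = 3/52 + 5/26 + 23/52 + 29/52 + 1 = 9/4 = 2.25 bits/symbol.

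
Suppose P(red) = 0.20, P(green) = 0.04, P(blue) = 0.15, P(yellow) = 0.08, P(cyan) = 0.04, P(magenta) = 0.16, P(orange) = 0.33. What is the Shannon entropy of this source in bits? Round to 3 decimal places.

2.489 bits

H = −Σ pᵢ log₂ pᵢ.
−0.20·log₂(0.20) = 0.4644
−0.04·log₂(0.04) = 0.1858
−0.15·log₂(0.15) = 0.4105
−0.08·log₂(0.08) = 0.2915
−0.04·log₂(0.04) = 0.1858
−0.16·log₂(0.16) = 0.4230
−0.33·log₂(0.33) = 0.5278
Sum ≈ 2.4888 → 2.489 bits.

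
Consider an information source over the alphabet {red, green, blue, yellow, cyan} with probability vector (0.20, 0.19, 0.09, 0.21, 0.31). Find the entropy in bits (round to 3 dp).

H = −Σ pᵢ log₂ pᵢ.
−0.20·log₂(0.20) = 0.4644
−0.19·log₂(0.19) = 0.4552
−0.09·log₂(0.09) = 0.3127
−0.21·log₂(0.21) = 0.4728
−0.31·log₂(0.31) = 0.5238
Sum ≈ 2.2289 → 2.229 bits.

2.229 bits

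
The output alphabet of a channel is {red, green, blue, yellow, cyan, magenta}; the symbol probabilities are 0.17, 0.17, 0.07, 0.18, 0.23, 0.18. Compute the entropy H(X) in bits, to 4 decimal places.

H = −Σ pᵢ log₂ pᵢ.
−0.17·log₂(0.17) = 0.4346
−0.17·log₂(0.17) = 0.4346
−0.07·log₂(0.07) = 0.2686
−0.18·log₂(0.18) = 0.4453
−0.23·log₂(0.23) = 0.4877
−0.18·log₂(0.18) = 0.4453
Sum ≈ 2.5160 → 2.5160 bits.

2.5160 bits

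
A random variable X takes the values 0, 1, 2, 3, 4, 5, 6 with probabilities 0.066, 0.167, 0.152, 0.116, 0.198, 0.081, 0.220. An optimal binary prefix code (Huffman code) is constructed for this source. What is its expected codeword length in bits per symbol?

2.729 bits/symbol

Repeatedly combine the two least-probable nodes; the expected code length is the sum of the merged weights.
merge 33/500 + 81/1000 → 147/1000
merge 29/250 + 147/1000 → 263/1000
merge 19/125 + 167/1000 → 319/1000
merge 99/500 + 11/50 → 209/500
merge 263/1000 + 319/1000 → 291/500
merge 209/500 + 291/500 → 1
L = 147/1000 + 263/1000 + 319/1000 + 209/500 + 291/500 + 1 = 2729/1000 = 2.729 bits/symbol.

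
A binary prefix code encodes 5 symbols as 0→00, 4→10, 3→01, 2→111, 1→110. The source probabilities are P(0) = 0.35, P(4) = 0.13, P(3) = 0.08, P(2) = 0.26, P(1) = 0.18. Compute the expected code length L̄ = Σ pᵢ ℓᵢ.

L̄ = Σ pᵢ·ℓᵢ = 0.35·2 + 0.13·2 + 0.08·2 + 0.26·3 + 0.18·3 = 2.44 bits/symbol.

2.44 bits/symbol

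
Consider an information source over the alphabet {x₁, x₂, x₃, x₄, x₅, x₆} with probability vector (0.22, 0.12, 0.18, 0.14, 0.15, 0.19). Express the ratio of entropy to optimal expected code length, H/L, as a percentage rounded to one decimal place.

Entropy H = −Σ p log₂ p ≈ 2.5558 bits.
Huffman merges: 3/25+7/50→13/50; 3/20+9/50→33/100; 19/100+11/50→41/100; 13/50+33/100→59/100; 41/100+59/100→1. L = 259/100 ≈ 2.5900.
Efficiency = H/L = 2.5558/2.5900 = 98.7%.

98.7%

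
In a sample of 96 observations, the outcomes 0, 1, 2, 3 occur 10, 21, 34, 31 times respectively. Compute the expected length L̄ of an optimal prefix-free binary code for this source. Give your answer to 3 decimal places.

Probabilities are the counts divided by 96.
Repeatedly combine the two least-probable nodes; the expected code length is the sum of the merged weights.
merge 5/48 + 7/32 → 31/96
merge 31/96 + 31/96 → 31/48
merge 17/48 + 31/48 → 1
L = 31/96 + 31/48 + 1 = 63/32 ≈ 1.969 bits/symbol.

1.969 bits/symbol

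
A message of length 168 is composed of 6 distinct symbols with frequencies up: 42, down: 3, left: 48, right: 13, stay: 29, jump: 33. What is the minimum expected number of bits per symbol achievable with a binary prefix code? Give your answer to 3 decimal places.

2.363 bits/symbol

Probabilities are the counts divided by 168.
Repeatedly combine the two least-probable nodes; the expected code length is the sum of the merged weights.
merge 1/56 + 13/168 → 2/21
merge 2/21 + 29/168 → 15/56
merge 11/56 + 1/4 → 25/56
merge 15/56 + 2/7 → 31/56
merge 25/56 + 31/56 → 1
L = 2/21 + 15/56 + 25/56 + 31/56 + 1 = 397/168 ≈ 2.363 bits/symbol.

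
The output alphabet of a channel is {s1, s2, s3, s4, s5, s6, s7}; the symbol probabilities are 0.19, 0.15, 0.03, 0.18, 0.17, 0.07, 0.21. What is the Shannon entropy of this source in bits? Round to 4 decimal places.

H = −Σ pᵢ log₂ pᵢ.
−0.19·log₂(0.19) = 0.4552
−0.15·log₂(0.15) = 0.4105
−0.03·log₂(0.03) = 0.1518
−0.18·log₂(0.18) = 0.4453
−0.17·log₂(0.17) = 0.4346
−0.07·log₂(0.07) = 0.2686
−0.21·log₂(0.21) = 0.4728
Sum ≈ 2.6388 → 2.6388 bits.

2.6388 bits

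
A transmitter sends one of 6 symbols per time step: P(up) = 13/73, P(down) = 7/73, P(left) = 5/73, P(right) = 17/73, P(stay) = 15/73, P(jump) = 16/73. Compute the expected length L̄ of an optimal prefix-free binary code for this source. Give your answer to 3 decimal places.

2.507 bits/symbol

Repeatedly combine the two least-probable nodes; the expected code length is the sum of the merged weights.
merge 5/73 + 7/73 → 12/73
merge 12/73 + 13/73 → 25/73
merge 15/73 + 16/73 → 31/73
merge 17/73 + 25/73 → 42/73
merge 31/73 + 42/73 → 1
L = 12/73 + 25/73 + 31/73 + 42/73 + 1 = 183/73 ≈ 2.507 bits/symbol.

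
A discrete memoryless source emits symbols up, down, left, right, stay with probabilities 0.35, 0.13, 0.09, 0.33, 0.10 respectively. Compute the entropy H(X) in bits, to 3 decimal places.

2.085 bits

H = −Σ pᵢ log₂ pᵢ.
−0.35·log₂(0.35) = 0.5301
−0.13·log₂(0.13) = 0.3826
−0.09·log₂(0.09) = 0.3127
−0.33·log₂(0.33) = 0.5278
−0.10·log₂(0.10) = 0.3322
Sum ≈ 2.0854 → 2.085 bits.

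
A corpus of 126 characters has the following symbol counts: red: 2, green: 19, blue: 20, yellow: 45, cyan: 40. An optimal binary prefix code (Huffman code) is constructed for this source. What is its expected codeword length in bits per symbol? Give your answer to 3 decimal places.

Probabilities are the counts divided by 126.
Repeatedly combine the two least-probable nodes; the expected code length is the sum of the merged weights.
merge 1/63 + 19/126 → 1/6
merge 10/63 + 1/6 → 41/126
merge 20/63 + 41/126 → 9/14
merge 5/14 + 9/14 → 1
L = 1/6 + 41/126 + 9/14 + 1 = 269/126 ≈ 2.135 bits/symbol.

2.135 bits/symbol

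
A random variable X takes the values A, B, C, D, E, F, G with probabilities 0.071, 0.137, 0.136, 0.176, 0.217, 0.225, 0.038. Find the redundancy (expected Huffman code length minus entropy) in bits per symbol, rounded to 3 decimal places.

Entropy H = −Σ p log₂ p ≈ 2.6382 bits.
Huffman merges: 19/500+71/1000→109/1000; 109/1000+17/125→49/200; 137/1000+22/125→313/1000; 217/1000+9/40→221/500; 49/200+313/1000→279/500; 221/500+279/500→1. L = 2667/1000 ≈ 2.6670.
L − H = 2.6670 − 2.6382 = 0.029 bits.

0.029 bits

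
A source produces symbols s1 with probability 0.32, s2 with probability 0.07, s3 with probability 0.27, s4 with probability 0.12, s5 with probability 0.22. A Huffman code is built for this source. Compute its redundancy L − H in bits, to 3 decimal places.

Entropy H = −Σ p log₂ p ≈ 2.1523 bits.
Huffman merges: 7/100+3/25→19/100; 19/100+11/50→41/100; 27/100+8/25→59/100; 41/100+59/100→1. L = 219/100 ≈ 2.1900.
L − H = 2.1900 − 2.1523 = 0.038 bits.

0.038 bits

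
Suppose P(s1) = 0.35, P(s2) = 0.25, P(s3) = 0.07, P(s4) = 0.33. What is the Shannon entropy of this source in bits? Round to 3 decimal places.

1.826 bits

H = −Σ pᵢ log₂ pᵢ.
−0.35·log₂(0.35) = 0.5301
−0.25·log₂(0.25) = 0.5000
−0.07·log₂(0.07) = 0.2686
−0.33·log₂(0.33) = 0.5278
Sum ≈ 1.8265 → 1.826 bits.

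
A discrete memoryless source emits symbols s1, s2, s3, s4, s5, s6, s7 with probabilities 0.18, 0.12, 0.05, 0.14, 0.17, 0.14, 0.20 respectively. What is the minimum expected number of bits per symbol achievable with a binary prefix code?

2.79 bits/symbol

Repeatedly combine the two least-probable nodes; the expected code length is the sum of the merged weights.
merge 1/20 + 3/25 → 17/100
merge 7/50 + 7/50 → 7/25
merge 17/100 + 17/100 → 17/50
merge 9/50 + 1/5 → 19/50
merge 7/25 + 17/50 → 31/50
merge 19/50 + 31/50 → 1
L = 17/100 + 7/25 + 17/50 + 19/50 + 31/50 + 1 = 279/100 = 2.79 bits/symbol.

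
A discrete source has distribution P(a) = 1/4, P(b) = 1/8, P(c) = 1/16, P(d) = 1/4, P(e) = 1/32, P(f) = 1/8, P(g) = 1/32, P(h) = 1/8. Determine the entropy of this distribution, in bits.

Each probability is a power of 1/2, so log₂(1/p) is an integer.
H = Σ p·log₂(1/p) = 1/4·2 + 1/8·3 + 1/16·4 + 1/4·2 + 1/32·5 + 1/8·3 + 1/32·5 + 1/8·3 = 2.6875 bits.

2.6875 bits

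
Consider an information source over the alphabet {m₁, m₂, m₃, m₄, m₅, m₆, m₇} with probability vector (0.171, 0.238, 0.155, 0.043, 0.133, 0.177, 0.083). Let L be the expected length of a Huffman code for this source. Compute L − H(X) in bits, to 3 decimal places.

Entropy H = −Σ p log₂ p ≈ 2.6680 bits.
Huffman merges: 43/1000+83/1000→63/500; 63/500+133/1000→259/1000; 31/200+171/1000→163/500; 177/1000+119/500→83/200; 259/1000+163/500→117/200; 83/200+117/200→1. L = 2711/1000 ≈ 2.7110.
L − H = 2.7110 − 2.6680 = 0.043 bits.

0.043 bits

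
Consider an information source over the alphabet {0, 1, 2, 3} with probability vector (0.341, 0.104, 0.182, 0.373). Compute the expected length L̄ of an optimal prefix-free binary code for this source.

1.913 bits/symbol

Repeatedly combine the two least-probable nodes; the expected code length is the sum of the merged weights.
merge 13/125 + 91/500 → 143/500
merge 143/500 + 341/1000 → 627/1000
merge 373/1000 + 627/1000 → 1
L = 143/500 + 627/1000 + 1 = 1913/1000 = 1.913 bits/symbol.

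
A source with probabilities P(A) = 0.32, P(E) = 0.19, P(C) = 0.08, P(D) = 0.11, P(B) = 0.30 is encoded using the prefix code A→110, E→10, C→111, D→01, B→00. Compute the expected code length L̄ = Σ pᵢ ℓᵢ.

2.4 bits/symbol

L̄ = Σ pᵢ·ℓᵢ = 0.32·3 + 0.19·2 + 0.08·3 + 0.11·2 + 0.30·2 = 2.4 bits/symbol.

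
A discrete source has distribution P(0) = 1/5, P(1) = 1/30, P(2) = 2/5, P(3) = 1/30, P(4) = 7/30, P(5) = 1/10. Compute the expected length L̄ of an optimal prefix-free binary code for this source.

Repeatedly combine the two least-probable nodes; the expected code length is the sum of the merged weights.
merge 1/30 + 1/30 → 1/15
merge 1/15 + 1/10 → 1/6
merge 1/6 + 1/5 → 11/30
merge 7/30 + 11/30 → 3/5
merge 2/5 + 3/5 → 1
L = 1/15 + 1/6 + 11/30 + 3/5 + 1 = 11/5 = 2.2 bits/symbol.

2.2 bits/symbol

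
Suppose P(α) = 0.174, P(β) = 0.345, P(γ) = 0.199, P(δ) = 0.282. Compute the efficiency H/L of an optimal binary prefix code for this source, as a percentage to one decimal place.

Entropy H = −Σ p log₂ p ≈ 1.9472 bits.
Huffman merges: 87/500+199/1000→373/1000; 141/500+69/200→627/1000; 373/1000+627/1000→1. L = 2 ≈ 2.0000.
Efficiency = H/L = 1.9472/2.0000 = 97.4%.

97.4%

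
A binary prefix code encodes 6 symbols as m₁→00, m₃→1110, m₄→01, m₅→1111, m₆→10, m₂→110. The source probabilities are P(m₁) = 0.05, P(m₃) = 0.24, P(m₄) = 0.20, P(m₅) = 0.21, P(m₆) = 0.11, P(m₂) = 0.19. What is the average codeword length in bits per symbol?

L̄ = Σ pᵢ·ℓᵢ = 0.05·2 + 0.24·4 + 0.20·2 + 0.21·4 + 0.11·2 + 0.19·3 = 3.09 bits/symbol.

3.09 bits/symbol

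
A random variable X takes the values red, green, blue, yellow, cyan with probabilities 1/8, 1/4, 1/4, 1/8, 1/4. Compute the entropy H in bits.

Each probability is a power of 1/2, so log₂(1/p) is an integer.
H = Σ p·log₂(1/p) = 1/8·3 + 1/4·2 + 1/4·2 + 1/8·3 + 1/4·2 = 2.25 bits.

2.25 bits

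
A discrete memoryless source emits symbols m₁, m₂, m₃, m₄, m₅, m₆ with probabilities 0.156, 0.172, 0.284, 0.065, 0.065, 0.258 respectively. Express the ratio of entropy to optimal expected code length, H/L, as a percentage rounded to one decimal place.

Entropy H = −Σ p log₂ p ≈ 2.3876 bits.
Huffman merges: 13/200+13/200→13/100; 13/100+39/250→143/500; 43/250+129/500→43/100; 71/250+143/500→57/100; 43/100+57/100→1. L = 302/125 ≈ 2.4160.
Efficiency = H/L = 2.3876/2.4160 = 98.8%.

98.8%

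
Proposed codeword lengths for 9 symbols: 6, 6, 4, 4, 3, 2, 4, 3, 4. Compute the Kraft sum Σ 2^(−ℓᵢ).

0.78125

With common denominator 2^6 = 64: Σ 2^(−ℓᵢ) = 1/64 + 1/64 + 4/64 + 4/64 + 8/64 + 16/64 + 4/64 + 8/64 + 4/64 = 50/64 = 0.78125.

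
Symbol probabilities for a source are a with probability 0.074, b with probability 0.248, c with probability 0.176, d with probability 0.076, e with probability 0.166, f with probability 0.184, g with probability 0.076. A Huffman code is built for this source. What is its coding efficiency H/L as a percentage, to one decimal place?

98.0%

Entropy H = −Σ p log₂ p ≈ 2.6625 bits.
Huffman merges: 37/500+19/250→3/20; 19/250+3/20→113/500; 83/500+22/125→171/500; 23/125+113/500→41/100; 31/125+171/500→59/100; 41/100+59/100→1. L = 1359/500 ≈ 2.7180.
Efficiency = H/L = 2.6625/2.7180 = 98.0%.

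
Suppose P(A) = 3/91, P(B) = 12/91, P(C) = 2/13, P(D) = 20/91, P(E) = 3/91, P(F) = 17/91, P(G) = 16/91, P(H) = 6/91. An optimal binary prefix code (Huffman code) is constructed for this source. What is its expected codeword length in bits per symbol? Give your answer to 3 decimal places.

2.791 bits/symbol

Repeatedly combine the two least-probable nodes; the expected code length is the sum of the merged weights.
merge 3/91 + 3/91 → 6/91
merge 6/91 + 6/91 → 12/91
merge 12/91 + 12/91 → 24/91
merge 2/13 + 16/91 → 30/91
merge 17/91 + 20/91 → 37/91
merge 24/91 + 30/91 → 54/91
merge 37/91 + 54/91 → 1
L = 6/91 + 12/91 + 24/91 + 30/91 + 37/91 + 54/91 + 1 = 254/91 ≈ 2.791 bits/symbol.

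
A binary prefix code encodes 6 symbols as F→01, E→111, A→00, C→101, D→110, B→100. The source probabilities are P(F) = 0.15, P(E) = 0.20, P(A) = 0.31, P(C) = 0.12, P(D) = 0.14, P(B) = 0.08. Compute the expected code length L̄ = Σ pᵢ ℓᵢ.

2.54 bits/symbol

L̄ = Σ pᵢ·ℓᵢ = 0.15·2 + 0.20·3 + 0.31·2 + 0.12·3 + 0.14·3 + 0.08·3 = 2.54 bits/symbol.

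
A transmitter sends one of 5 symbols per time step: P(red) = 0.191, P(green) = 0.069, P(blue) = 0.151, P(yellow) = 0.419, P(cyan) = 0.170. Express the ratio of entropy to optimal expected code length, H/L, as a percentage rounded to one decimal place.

96.9%

Entropy H = −Σ p log₂ p ≈ 2.0946 bits.
Huffman merges: 69/1000+151/1000→11/50; 17/100+191/1000→361/1000; 11/50+361/1000→581/1000; 419/1000+581/1000→1. L = 1081/500 ≈ 2.1620.
Efficiency = H/L = 2.0946/2.1620 = 96.9%.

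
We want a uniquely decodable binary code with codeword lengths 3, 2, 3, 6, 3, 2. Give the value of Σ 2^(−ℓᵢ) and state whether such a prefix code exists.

0.890625; yes

With common denominator 2^6 = 64: Σ 2^(−ℓᵢ) = 8/64 + 16/64 + 8/64 + 1/64 + 8/64 + 16/64 = 57/64 = 0.890625.
Kraft's inequality requires Σ ≤ 1; here Σ = 0.890625 ≤ 1, so such a prefix code exists.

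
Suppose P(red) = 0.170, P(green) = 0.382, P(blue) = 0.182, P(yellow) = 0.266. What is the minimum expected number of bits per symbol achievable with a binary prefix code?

Repeatedly combine the two least-probable nodes; the expected code length is the sum of the merged weights.
merge 17/100 + 91/500 → 44/125
merge 133/500 + 44/125 → 309/500
merge 191/500 + 309/500 → 1
L = 44/125 + 309/500 + 1 = 197/100 = 1.97 bits/symbol.

1.97 bits/symbol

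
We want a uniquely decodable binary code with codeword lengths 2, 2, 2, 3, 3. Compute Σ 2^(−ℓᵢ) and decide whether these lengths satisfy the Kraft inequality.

With common denominator 2^3 = 8: Σ 2^(−ℓᵢ) = 2/8 + 2/8 + 2/8 + 1/8 + 1/8 = 8/8 = 1.
Kraft's inequality requires Σ ≤ 1; here Σ = 1 ≤ 1, so such a prefix code exists.

1; yes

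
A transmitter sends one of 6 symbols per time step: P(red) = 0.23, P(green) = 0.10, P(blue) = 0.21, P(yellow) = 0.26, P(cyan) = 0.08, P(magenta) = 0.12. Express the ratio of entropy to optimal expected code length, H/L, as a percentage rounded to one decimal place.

Entropy H = −Σ p log₂ p ≈ 2.4565 bits.
Huffman merges: 2/25+1/10→9/50; 3/25+9/50→3/10; 21/100+23/100→11/25; 13/50+3/10→14/25; 11/25+14/25→1. L = 62/25 ≈ 2.4800.
Efficiency = H/L = 2.4565/2.4800 = 99.1%.

99.1%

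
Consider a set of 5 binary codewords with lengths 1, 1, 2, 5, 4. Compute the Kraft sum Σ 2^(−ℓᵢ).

With common denominator 2^5 = 32: Σ 2^(−ℓᵢ) = 16/32 + 16/32 + 8/32 + 1/32 + 2/32 = 43/32 = 1.34375.

1.34375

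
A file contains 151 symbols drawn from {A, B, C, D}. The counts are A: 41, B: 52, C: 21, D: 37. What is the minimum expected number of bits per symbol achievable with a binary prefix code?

2 bits/symbol

Probabilities are the counts divided by 151.
Repeatedly combine the two least-probable nodes; the expected code length is the sum of the merged weights.
merge 21/151 + 37/151 → 58/151
merge 41/151 + 52/151 → 93/151
merge 58/151 + 93/151 → 1
L = 58/151 + 93/151 + 1 = 2 bits/symbol.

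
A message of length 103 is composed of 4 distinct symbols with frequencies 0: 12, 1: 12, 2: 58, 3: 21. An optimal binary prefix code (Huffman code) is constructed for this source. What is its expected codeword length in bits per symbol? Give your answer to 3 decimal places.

Probabilities are the counts divided by 103.
Repeatedly combine the two least-probable nodes; the expected code length is the sum of the merged weights.
merge 12/103 + 12/103 → 24/103
merge 21/103 + 24/103 → 45/103
merge 45/103 + 58/103 → 1
L = 24/103 + 45/103 + 1 = 172/103 ≈ 1.670 bits/symbol.

1.670 bits/symbol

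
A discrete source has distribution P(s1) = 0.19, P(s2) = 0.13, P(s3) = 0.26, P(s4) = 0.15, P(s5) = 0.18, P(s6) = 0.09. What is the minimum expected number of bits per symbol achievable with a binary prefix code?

Repeatedly combine the two least-probable nodes; the expected code length is the sum of the merged weights.
merge 9/100 + 13/100 → 11/50
merge 3/20 + 9/50 → 33/100
merge 19/100 + 11/50 → 41/100
merge 13/50 + 33/100 → 59/100
merge 41/100 + 59/100 → 1
L = 11/50 + 33/100 + 41/100 + 59/100 + 1 = 51/20 = 2.55 bits/symbol.

2.55 bits/symbol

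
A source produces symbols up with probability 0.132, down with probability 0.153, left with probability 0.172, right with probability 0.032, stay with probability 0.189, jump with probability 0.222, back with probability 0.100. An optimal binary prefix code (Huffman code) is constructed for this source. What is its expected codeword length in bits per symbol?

2.721 bits/symbol

Repeatedly combine the two least-probable nodes; the expected code length is the sum of the merged weights.
merge 4/125 + 1/10 → 33/250
merge 33/250 + 33/250 → 33/125
merge 153/1000 + 43/250 → 13/40
merge 189/1000 + 111/500 → 411/1000
merge 33/125 + 13/40 → 589/1000
merge 411/1000 + 589/1000 → 1
L = 33/250 + 33/125 + 13/40 + 411/1000 + 589/1000 + 1 = 2721/1000 = 2.721 bits/symbol.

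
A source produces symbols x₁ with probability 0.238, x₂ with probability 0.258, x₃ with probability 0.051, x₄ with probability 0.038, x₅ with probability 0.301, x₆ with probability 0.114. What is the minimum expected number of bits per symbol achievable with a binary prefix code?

Repeatedly combine the two least-probable nodes; the expected code length is the sum of the merged weights.
merge 19/500 + 51/1000 → 89/1000
merge 89/1000 + 57/500 → 203/1000
merge 203/1000 + 119/500 → 441/1000
merge 129/500 + 301/1000 → 559/1000
merge 441/1000 + 559/1000 → 1
L = 89/1000 + 203/1000 + 441/1000 + 559/1000 + 1 = 573/250 = 2.292 bits/symbol.

2.292 bits/symbol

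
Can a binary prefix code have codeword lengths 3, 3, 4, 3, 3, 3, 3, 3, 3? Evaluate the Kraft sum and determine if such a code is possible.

With common denominator 2^4 = 16: Σ 2^(−ℓᵢ) = 2/16 + 2/16 + 1/16 + 2/16 + 2/16 + 2/16 + 2/16 + 2/16 + 2/16 = 17/16 = 1.0625.
Kraft's inequality requires Σ ≤ 1; here Σ = 1.0625 > 1, so no such prefix code exists.

1.0625; no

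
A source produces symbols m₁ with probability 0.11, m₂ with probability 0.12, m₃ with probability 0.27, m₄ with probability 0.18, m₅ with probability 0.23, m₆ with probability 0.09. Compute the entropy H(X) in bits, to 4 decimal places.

2.4730 bits

H = −Σ pᵢ log₂ pᵢ.
−0.11·log₂(0.11) = 0.3503
−0.12·log₂(0.12) = 0.3671
−0.27·log₂(0.27) = 0.5100
−0.18·log₂(0.18) = 0.4453
−0.23·log₂(0.23) = 0.4877
−0.09·log₂(0.09) = 0.3127
Sum ≈ 2.4730 → 2.4730 bits.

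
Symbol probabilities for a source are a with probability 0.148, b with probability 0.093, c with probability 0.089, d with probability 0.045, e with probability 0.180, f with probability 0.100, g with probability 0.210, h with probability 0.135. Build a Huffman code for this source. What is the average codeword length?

2.924 bits/symbol

Repeatedly combine the two least-probable nodes; the expected code length is the sum of the merged weights.
merge 9/200 + 89/1000 → 67/500
merge 93/1000 + 1/10 → 193/1000
merge 67/500 + 27/200 → 269/1000
merge 37/250 + 9/50 → 41/125
merge 193/1000 + 21/100 → 403/1000
merge 269/1000 + 41/125 → 597/1000
merge 403/1000 + 597/1000 → 1
L = 67/500 + 193/1000 + 269/1000 + 41/125 + 403/1000 + 597/1000 + 1 = 731/250 = 2.924 bits/symbol.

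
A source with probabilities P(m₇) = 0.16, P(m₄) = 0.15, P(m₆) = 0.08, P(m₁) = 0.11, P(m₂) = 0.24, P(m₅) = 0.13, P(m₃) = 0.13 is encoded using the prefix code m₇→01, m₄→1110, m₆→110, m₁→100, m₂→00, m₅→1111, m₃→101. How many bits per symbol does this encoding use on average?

2.88 bits/symbol

L̄ = Σ pᵢ·ℓᵢ = 0.16·2 + 0.15·4 + 0.08·3 + 0.11·3 + 0.24·2 + 0.13·4 + 0.13·3 = 2.88 bits/symbol.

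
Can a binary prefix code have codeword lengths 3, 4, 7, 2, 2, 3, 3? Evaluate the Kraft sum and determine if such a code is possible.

0.9453125; yes

With common denominator 2^7 = 128: Σ 2^(−ℓᵢ) = 16/128 + 8/128 + 1/128 + 32/128 + 32/128 + 16/128 + 16/128 = 121/128 = 0.9453125.
Kraft's inequality requires Σ ≤ 1; here Σ = 0.9453125 ≤ 1, so such a prefix code exists.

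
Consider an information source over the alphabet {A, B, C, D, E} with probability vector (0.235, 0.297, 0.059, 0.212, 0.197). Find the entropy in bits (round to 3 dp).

H = −Σ pᵢ log₂ pᵢ.
−0.235·log₂(0.235) = 0.4910
−0.297·log₂(0.297) = 0.5202
−0.059·log₂(0.059) = 0.2409
−0.212·log₂(0.212) = 0.4744
−0.197·log₂(0.197) = 0.4617
Sum ≈ 2.1882 → 2.188 bits.

2.188 bits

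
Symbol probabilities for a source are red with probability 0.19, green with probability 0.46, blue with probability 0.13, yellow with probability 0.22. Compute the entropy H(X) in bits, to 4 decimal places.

1.8338 bits

H = −Σ pᵢ log₂ pᵢ.
−0.19·log₂(0.19) = 0.4552
−0.46·log₂(0.46) = 0.5153
−0.13·log₂(0.13) = 0.3826
−0.22·log₂(0.22) = 0.4806
Sum ≈ 1.8338 → 1.8338 bits.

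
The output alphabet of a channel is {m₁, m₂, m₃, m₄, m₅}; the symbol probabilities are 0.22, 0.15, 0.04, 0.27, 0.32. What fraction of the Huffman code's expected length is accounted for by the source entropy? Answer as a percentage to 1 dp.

Entropy H = −Σ p log₂ p ≈ 2.1129 bits.
Huffman merges: 1/25+3/20→19/100; 19/100+11/50→41/100; 27/100+8/25→59/100; 41/100+59/100→1. L = 219/100 ≈ 2.1900.
Efficiency = H/L = 2.1129/2.1900 = 96.5%.

96.5%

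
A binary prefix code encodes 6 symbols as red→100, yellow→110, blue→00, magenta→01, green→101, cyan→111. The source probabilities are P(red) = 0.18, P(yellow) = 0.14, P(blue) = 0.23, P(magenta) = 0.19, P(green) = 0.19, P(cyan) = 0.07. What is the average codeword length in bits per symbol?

L̄ = Σ pᵢ·ℓᵢ = 0.18·3 + 0.14·3 + 0.23·2 + 0.19·2 + 0.19·3 + 0.07·3 = 2.58 bits/symbol.

2.58 bits/symbol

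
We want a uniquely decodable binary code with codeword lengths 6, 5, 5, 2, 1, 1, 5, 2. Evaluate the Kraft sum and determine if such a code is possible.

1.609375; no

With common denominator 2^6 = 64: Σ 2^(−ℓᵢ) = 1/64 + 2/64 + 2/64 + 16/64 + 32/64 + 32/64 + 2/64 + 16/64 = 103/64 = 1.609375.
Kraft's inequality requires Σ ≤ 1; here Σ = 1.609375 > 1, so no such prefix code exists.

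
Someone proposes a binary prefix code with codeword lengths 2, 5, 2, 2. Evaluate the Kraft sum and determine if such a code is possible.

0.78125; yes

With common denominator 2^5 = 32: Σ 2^(−ℓᵢ) = 8/32 + 1/32 + 8/32 + 8/32 = 25/32 = 0.78125.
Kraft's inequality requires Σ ≤ 1; here Σ = 0.78125 ≤ 1, so such a prefix code exists.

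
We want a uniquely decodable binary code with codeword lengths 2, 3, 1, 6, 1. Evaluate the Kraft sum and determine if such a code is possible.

With common denominator 2^6 = 64: Σ 2^(−ℓᵢ) = 16/64 + 8/64 + 32/64 + 1/64 + 32/64 = 89/64 = 1.390625.
Kraft's inequality requires Σ ≤ 1; here Σ = 1.390625 > 1, so no such prefix code exists.

1.390625; no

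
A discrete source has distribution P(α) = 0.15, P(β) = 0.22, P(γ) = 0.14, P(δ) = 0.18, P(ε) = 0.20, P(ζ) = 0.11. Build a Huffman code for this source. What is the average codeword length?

Repeatedly combine the two least-probable nodes; the expected code length is the sum of the merged weights.
merge 11/100 + 7/50 → 1/4
merge 3/20 + 9/50 → 33/100
merge 1/5 + 11/50 → 21/50
merge 1/4 + 33/100 → 29/50
merge 21/50 + 29/50 → 1
L = 1/4 + 33/100 + 21/50 + 29/50 + 1 = 129/50 = 2.58 bits/symbol.

2.58 bits/symbol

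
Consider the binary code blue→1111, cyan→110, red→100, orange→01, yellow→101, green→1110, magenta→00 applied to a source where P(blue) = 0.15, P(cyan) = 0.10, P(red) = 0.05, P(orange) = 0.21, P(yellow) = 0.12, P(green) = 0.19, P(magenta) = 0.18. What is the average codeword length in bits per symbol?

L̄ = Σ pᵢ·ℓᵢ = 0.15·4 + 0.10·3 + 0.05·3 + 0.21·2 + 0.12·3 + 0.19·4 + 0.18·2 = 2.95 bits/symbol.

2.95 bits/symbol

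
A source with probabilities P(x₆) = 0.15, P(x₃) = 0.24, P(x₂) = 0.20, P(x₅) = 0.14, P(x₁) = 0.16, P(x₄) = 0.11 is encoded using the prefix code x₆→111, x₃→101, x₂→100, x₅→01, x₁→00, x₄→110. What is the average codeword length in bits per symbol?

2.7 bits/symbol

L̄ = Σ pᵢ·ℓᵢ = 0.15·3 + 0.24·3 + 0.20·3 + 0.14·2 + 0.16·2 + 0.11·3 = 2.7 bits/symbol.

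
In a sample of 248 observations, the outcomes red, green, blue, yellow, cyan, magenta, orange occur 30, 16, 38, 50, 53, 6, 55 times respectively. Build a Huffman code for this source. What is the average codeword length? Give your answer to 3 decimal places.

2.653 bits/symbol

Probabilities are the counts divided by 248.
Repeatedly combine the two least-probable nodes; the expected code length is the sum of the merged weights.
merge 3/124 + 2/31 → 11/124
merge 11/124 + 15/124 → 13/62
merge 19/124 + 25/124 → 11/31
merge 13/62 + 53/248 → 105/248
merge 55/248 + 11/31 → 143/248
merge 105/248 + 143/248 → 1
L = 11/124 + 13/62 + 11/31 + 105/248 + 143/248 + 1 = 329/124 ≈ 2.653 bits/symbol.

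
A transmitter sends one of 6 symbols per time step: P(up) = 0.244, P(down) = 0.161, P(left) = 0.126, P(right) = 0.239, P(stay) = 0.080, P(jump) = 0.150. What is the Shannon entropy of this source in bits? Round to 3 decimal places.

2.493 bits

H = −Σ pᵢ log₂ pᵢ.
−0.244·log₂(0.244) = 0.4966
−0.161·log₂(0.161) = 0.4242
−0.126·log₂(0.126) = 0.3766
−0.239·log₂(0.239) = 0.4935
−0.080·log₂(0.080) = 0.2915
−0.150·log₂(0.150) = 0.4105
Sum ≈ 2.4929 → 2.493 bits.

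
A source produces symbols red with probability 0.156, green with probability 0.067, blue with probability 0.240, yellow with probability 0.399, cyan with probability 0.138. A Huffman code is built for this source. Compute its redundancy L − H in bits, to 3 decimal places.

Entropy H = −Σ p log₂ p ≈ 2.0967 bits.
Huffman merges: 67/1000+69/500→41/200; 39/250+41/200→361/1000; 6/25+361/1000→601/1000; 399/1000+601/1000→1. L = 2167/1000 ≈ 2.1670.
L − H = 2.1670 − 2.0967 = 0.070 bits.

0.070 bits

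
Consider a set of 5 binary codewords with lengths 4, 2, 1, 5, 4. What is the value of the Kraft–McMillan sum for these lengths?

With common denominator 2^5 = 32: Σ 2^(−ℓᵢ) = 2/32 + 8/32 + 16/32 + 1/32 + 2/32 = 29/32 = 0.90625.

0.90625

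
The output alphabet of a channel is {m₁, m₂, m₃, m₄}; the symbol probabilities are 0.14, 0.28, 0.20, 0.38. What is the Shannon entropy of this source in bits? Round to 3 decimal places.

1.906 bits

H = −Σ pᵢ log₂ pᵢ.
−0.14·log₂(0.14) = 0.3971
−0.28·log₂(0.28) = 0.5142
−0.20·log₂(0.20) = 0.4644
−0.38·log₂(0.38) = 0.5305
Sum ≈ 1.9062 → 1.906 bits.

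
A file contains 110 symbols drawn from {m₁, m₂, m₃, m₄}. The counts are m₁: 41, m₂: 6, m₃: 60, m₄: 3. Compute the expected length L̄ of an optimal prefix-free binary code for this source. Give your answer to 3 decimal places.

Probabilities are the counts divided by 110.
Repeatedly combine the two least-probable nodes; the expected code length is the sum of the merged weights.
merge 3/110 + 3/55 → 9/110
merge 9/110 + 41/110 → 5/11
merge 5/11 + 6/11 → 1
L = 9/110 + 5/11 + 1 = 169/110 ≈ 1.536 bits/symbol.

1.536 bits/symbol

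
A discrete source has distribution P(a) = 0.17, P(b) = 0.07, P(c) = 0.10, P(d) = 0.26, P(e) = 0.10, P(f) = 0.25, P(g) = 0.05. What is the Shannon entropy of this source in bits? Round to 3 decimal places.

H = −Σ pᵢ log₂ pᵢ.
−0.17·log₂(0.17) = 0.4346
−0.07·log₂(0.07) = 0.2686
−0.10·log₂(0.10) = 0.3322
−0.26·log₂(0.26) = 0.5053
−0.10·log₂(0.10) = 0.3322
−0.25·log₂(0.25) = 0.5000
−0.05·log₂(0.05) = 0.2161
Sum ≈ 2.5889 → 2.589 bits.

2.589 bits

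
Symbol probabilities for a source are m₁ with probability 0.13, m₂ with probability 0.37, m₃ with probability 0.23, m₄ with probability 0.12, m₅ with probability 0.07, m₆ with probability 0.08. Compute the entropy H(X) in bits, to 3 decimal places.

H = −Σ pᵢ log₂ pᵢ.
−0.13·log₂(0.13) = 0.3826
−0.37·log₂(0.37) = 0.5307
−0.23·log₂(0.23) = 0.4877
−0.12·log₂(0.12) = 0.3671
−0.07·log₂(0.07) = 0.2686
−0.08·log₂(0.08) = 0.2915
Sum ≈ 2.3282 → 2.328 bits.

2.328 bits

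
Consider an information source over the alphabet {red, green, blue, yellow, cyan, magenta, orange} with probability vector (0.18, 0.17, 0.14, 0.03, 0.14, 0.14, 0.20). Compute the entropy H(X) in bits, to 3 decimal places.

H = −Σ pᵢ log₂ pᵢ.
−0.18·log₂(0.18) = 0.4453
−0.17·log₂(0.17) = 0.4346
−0.14·log₂(0.14) = 0.3971
−0.03·log₂(0.03) = 0.1518
−0.14·log₂(0.14) = 0.3971
−0.14·log₂(0.14) = 0.3971
−0.20·log₂(0.20) = 0.4644
Sum ≈ 2.6874 → 2.687 bits.

2.687 bits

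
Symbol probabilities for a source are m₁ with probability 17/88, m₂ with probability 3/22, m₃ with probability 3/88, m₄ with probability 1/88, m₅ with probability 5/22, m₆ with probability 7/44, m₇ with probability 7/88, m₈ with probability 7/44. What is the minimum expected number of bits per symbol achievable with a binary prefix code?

Repeatedly combine the two least-probable nodes; the expected code length is the sum of the merged weights.
merge 1/88 + 3/88 → 1/22
merge 1/22 + 7/88 → 1/8
merge 1/8 + 3/22 → 23/88
merge 7/44 + 7/44 → 7/22
merge 17/88 + 5/22 → 37/88
merge 23/88 + 7/22 → 51/88
merge 37/88 + 51/88 → 1
L = 1/22 + 1/8 + 23/88 + 7/22 + 37/88 + 51/88 + 1 = 11/4 = 2.75 bits/symbol.

2.75 bits/symbol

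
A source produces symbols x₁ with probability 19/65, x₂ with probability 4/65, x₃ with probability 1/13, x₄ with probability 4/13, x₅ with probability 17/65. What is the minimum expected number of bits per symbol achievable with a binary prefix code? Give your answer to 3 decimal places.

2.138 bits/symbol

Repeatedly combine the two least-probable nodes; the expected code length is the sum of the merged weights.
merge 4/65 + 1/13 → 9/65
merge 9/65 + 17/65 → 2/5
merge 19/65 + 4/13 → 3/5
merge 2/5 + 3/5 → 1
L = 9/65 + 2/5 + 3/5 + 1 = 139/65 ≈ 2.138 bits/symbol.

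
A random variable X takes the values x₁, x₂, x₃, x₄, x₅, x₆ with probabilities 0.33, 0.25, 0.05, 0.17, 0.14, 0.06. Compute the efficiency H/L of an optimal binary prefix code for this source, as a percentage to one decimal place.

98.3%

Entropy H = −Σ p log₂ p ≈ 2.3191 bits.
Huffman merges: 1/20+3/50→11/100; 11/100+7/50→1/4; 17/100+1/4→21/50; 1/4+33/100→29/50; 21/50+29/50→1. L = 59/25 ≈ 2.3600.
Efficiency = H/L = 2.3191/2.3600 = 98.3%.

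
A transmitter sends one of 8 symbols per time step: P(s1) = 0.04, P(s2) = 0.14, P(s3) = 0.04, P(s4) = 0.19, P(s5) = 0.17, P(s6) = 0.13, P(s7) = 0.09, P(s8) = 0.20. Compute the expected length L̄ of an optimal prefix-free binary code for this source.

Repeatedly combine the two least-probable nodes; the expected code length is the sum of the merged weights.
merge 1/25 + 1/25 → 2/25
merge 2/25 + 9/100 → 17/100
merge 13/100 + 7/50 → 27/100
merge 17/100 + 17/100 → 17/50
merge 19/100 + 1/5 → 39/100
merge 27/100 + 17/50 → 61/100
merge 39/100 + 61/100 → 1
L = 2/25 + 17/100 + 27/100 + 17/50 + 39/100 + 61/100 + 1 = 143/50 = 2.86 bits/symbol.

2.86 bits/symbol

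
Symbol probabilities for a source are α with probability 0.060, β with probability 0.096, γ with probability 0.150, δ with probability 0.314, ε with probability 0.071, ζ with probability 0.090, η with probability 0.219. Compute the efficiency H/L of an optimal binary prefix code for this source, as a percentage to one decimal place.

98.8%

Entropy H = −Σ p log₂ p ≈ 2.5668 bits.
Huffman merges: 3/50+71/1000→131/1000; 9/100+12/125→93/500; 131/1000+3/20→281/1000; 93/500+219/1000→81/200; 281/1000+157/500→119/200; 81/200+119/200→1. L = 1299/500 ≈ 2.5980.
Efficiency = H/L = 2.5668/2.5980 = 98.8%.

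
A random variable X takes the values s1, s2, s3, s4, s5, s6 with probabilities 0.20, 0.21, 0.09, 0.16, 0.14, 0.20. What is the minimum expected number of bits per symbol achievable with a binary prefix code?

2.59 bits/symbol

Repeatedly combine the two least-probable nodes; the expected code length is the sum of the merged weights.
merge 9/100 + 7/50 → 23/100
merge 4/25 + 1/5 → 9/25
merge 1/5 + 21/100 → 41/100
merge 23/100 + 9/25 → 59/100
merge 41/100 + 59/100 → 1
L = 23/100 + 9/25 + 41/100 + 59/100 + 1 = 259/100 = 2.59 bits/symbol.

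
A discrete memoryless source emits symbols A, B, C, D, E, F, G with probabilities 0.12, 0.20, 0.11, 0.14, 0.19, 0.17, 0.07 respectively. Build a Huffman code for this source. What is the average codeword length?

Repeatedly combine the two least-probable nodes; the expected code length is the sum of the merged weights.
merge 7/100 + 11/100 → 9/50
merge 3/25 + 7/50 → 13/50
merge 17/100 + 9/50 → 7/20
merge 19/100 + 1/5 → 39/100
merge 13/50 + 7/20 → 61/100
merge 39/100 + 61/100 → 1
L = 9/50 + 13/50 + 7/20 + 39/100 + 61/100 + 1 = 279/100 = 2.79 bits/symbol.

2.79 bits/symbol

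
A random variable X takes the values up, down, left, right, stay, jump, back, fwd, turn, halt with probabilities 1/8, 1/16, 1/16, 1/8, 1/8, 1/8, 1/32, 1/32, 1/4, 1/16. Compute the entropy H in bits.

Each probability is a power of 1/2, so log₂(1/p) is an integer.
H = Σ p·log₂(1/p) = 1/8·3 + 1/16·4 + 1/16·4 + 1/8·3 + 1/8·3 + 1/8·3 + 1/32·5 + 1/32·5 + 1/4·2 + 1/16·4 = 3.0625 bits.

3.0625 bits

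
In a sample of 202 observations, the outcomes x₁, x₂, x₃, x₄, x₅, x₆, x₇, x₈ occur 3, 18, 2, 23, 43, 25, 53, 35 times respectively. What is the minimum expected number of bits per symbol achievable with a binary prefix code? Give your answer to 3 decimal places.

Probabilities are the counts divided by 202.
Repeatedly combine the two least-probable nodes; the expected code length is the sum of the merged weights.
merge 1/101 + 3/202 → 5/202
merge 5/202 + 9/101 → 23/202
merge 23/202 + 23/202 → 23/101
merge 25/202 + 35/202 → 30/101
merge 43/202 + 23/101 → 89/202
merge 53/202 + 30/101 → 113/202
merge 89/202 + 113/202 → 1
L = 5/202 + 23/202 + 23/101 + 30/101 + 89/202 + 113/202 + 1 = 269/101 ≈ 2.663 bits/symbol.

2.663 bits/symbol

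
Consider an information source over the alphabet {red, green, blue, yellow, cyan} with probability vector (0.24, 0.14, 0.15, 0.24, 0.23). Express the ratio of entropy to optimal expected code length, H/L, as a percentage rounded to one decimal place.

Entropy H = −Σ p log₂ p ≈ 2.2836 bits.
Huffman merges: 7/50+3/20→29/100; 23/100+6/25→47/100; 6/25+29/100→53/100; 47/100+53/100→1. L = 229/100 ≈ 2.2900.
Efficiency = H/L = 2.2836/2.2900 = 99.7%.

99.7%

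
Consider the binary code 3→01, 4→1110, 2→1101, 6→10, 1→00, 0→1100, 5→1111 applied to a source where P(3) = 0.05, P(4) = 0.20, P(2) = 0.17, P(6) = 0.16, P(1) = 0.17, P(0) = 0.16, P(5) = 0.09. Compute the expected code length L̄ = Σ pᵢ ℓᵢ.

L̄ = Σ pᵢ·ℓᵢ = 0.05·2 + 0.20·4 + 0.17·4 + 0.16·2 + 0.17·2 + 0.16·4 + 0.09·4 = 3.24 bits/symbol.

3.24 bits/symbol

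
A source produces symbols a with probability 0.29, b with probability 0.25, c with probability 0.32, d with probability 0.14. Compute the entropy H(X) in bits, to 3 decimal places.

1.941 bits

H = −Σ pᵢ log₂ pᵢ.
−0.29·log₂(0.29) = 0.5179
−0.25·log₂(0.25) = 0.5000
−0.32·log₂(0.32) = 0.5260
−0.14·log₂(0.14) = 0.3971
Sum ≈ 1.9410 → 1.941 bits.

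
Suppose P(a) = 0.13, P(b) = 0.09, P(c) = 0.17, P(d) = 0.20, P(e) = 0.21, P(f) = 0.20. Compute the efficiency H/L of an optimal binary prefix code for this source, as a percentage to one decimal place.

Entropy H = −Σ p log₂ p ≈ 2.5315 bits.
Huffman merges: 9/100+13/100→11/50; 17/100+1/5→37/100; 1/5+21/100→41/100; 11/50+37/100→59/100; 41/100+59/100→1. L = 259/100 ≈ 2.5900.
Efficiency = H/L = 2.5315/2.5900 = 97.7%.

97.7%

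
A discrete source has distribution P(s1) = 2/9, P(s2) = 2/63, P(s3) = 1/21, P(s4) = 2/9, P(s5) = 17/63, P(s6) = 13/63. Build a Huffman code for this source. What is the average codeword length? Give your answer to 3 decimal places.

Repeatedly combine the two least-probable nodes; the expected code length is the sum of the merged weights.
merge 2/63 + 1/21 → 5/63
merge 5/63 + 13/63 → 2/7
merge 2/9 + 2/9 → 4/9
merge 17/63 + 2/7 → 5/9
merge 4/9 + 5/9 → 1
L = 5/63 + 2/7 + 4/9 + 5/9 + 1 = 149/63 ≈ 2.365 bits/symbol.

2.365 bits/symbol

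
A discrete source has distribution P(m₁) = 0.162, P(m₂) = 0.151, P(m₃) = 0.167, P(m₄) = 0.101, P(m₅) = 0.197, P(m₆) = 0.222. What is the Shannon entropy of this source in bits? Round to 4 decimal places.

H = −Σ pᵢ log₂ pᵢ.
−0.162·log₂(0.162) = 0.4254
−0.151·log₂(0.151) = 0.4118
−0.167·log₂(0.167) = 0.4312
−0.101·log₂(0.101) = 0.3341
−0.197·log₂(0.197) = 0.4617
−0.222·log₂(0.222) = 0.4820
Sum ≈ 2.5463 → 2.5463 bits.

2.5463 bits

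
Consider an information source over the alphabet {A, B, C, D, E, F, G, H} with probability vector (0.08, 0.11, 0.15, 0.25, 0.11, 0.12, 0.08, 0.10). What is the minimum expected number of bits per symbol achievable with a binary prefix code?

2.91 bits/symbol

Repeatedly combine the two least-probable nodes; the expected code length is the sum of the merged weights.
merge 2/25 + 2/25 → 4/25
merge 1/10 + 11/100 → 21/100
merge 11/100 + 3/25 → 23/100
merge 3/20 + 4/25 → 31/100
merge 21/100 + 23/100 → 11/25
merge 1/4 + 31/100 → 14/25
merge 11/25 + 14/25 → 1
L = 4/25 + 21/100 + 23/100 + 31/100 + 11/25 + 14/25 + 1 = 291/100 = 2.91 bits/symbol.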